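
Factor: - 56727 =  - 3^3 * 11^1*191^1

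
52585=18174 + 34411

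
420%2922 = 420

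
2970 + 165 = 3135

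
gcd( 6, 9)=3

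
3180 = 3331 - 151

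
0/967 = 0 = 0.00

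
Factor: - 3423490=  - 2^1 * 5^1*7^1 * 48907^1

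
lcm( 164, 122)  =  10004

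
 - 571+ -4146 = -4717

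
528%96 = 48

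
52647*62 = 3264114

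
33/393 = 11/131 = 0.08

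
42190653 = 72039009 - 29848356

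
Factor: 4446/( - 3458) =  - 3^2*7^( - 1) = - 9/7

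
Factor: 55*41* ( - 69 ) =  - 3^1 * 5^1*11^1*23^1*41^1= - 155595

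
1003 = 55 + 948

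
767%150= 17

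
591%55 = 41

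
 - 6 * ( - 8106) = 48636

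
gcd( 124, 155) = 31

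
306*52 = 15912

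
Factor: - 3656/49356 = -2/27   =  - 2^1*3^(-3 )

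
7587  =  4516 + 3071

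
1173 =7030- 5857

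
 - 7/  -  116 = 7/116 = 0.06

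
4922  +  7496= 12418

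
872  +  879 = 1751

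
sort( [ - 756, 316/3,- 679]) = [ - 756, - 679, 316/3 ]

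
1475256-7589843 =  - 6114587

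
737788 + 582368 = 1320156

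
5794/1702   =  3 + 344/851 = 3.40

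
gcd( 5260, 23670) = 2630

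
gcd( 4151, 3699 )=1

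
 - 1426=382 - 1808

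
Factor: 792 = 2^3*3^2 * 11^1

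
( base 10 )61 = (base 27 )27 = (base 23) 2F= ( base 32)1T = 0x3D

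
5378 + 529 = 5907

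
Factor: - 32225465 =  - 5^1*6445093^1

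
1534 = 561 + 973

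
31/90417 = 31/90417 = 0.00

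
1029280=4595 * 224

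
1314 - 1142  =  172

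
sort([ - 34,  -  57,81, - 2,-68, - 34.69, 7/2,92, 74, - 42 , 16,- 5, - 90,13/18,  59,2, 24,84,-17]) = [-90,-68,-57,-42,-34.69, - 34, - 17, - 5, - 2, 13/18, 2 , 7/2,16,24,59,74,81,84, 92]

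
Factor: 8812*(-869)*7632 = - 2^6*3^2*11^1*53^1*79^1*2203^1 = - 58443016896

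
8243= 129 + 8114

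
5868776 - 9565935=-3697159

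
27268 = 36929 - 9661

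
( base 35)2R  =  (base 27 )3G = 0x61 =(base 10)97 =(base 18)57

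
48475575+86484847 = 134960422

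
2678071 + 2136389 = 4814460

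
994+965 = 1959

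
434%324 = 110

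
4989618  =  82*60849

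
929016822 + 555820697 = 1484837519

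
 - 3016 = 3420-6436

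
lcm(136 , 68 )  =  136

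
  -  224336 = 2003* ( - 112) 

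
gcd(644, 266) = 14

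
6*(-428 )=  - 2568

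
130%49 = 32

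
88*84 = 7392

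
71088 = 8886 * 8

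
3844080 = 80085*48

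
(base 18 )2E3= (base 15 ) 403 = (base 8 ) 1607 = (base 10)903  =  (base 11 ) 751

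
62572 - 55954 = 6618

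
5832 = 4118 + 1714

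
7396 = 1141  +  6255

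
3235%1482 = 271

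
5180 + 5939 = 11119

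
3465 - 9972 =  - 6507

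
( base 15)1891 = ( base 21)c0j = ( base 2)1010010111111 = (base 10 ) 5311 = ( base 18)G71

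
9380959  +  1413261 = 10794220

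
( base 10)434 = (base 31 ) E0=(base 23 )IK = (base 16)1b2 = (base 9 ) 532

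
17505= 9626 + 7879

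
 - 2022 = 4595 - 6617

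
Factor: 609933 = 3^1*203311^1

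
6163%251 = 139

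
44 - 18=26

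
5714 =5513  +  201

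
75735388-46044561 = 29690827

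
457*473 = 216161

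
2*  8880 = 17760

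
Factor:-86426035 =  - 5^1*17285207^1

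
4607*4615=21261305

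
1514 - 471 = 1043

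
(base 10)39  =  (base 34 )15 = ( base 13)30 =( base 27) 1c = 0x27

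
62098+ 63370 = 125468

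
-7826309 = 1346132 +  - 9172441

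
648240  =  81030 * 8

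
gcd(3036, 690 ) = 138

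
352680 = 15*23512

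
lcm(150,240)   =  1200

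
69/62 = 69/62 = 1.11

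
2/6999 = 2/6999 = 0.00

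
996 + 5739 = 6735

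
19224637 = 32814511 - 13589874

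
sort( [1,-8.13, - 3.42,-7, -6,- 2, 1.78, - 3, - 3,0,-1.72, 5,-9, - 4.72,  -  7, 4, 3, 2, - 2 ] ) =[ - 9, - 8.13, - 7  ,  -  7,- 6, - 4.72, - 3.42, - 3, -3,  -  2, - 2 , - 1.72,0, 1,1.78,2, 3,4, 5]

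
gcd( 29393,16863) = 7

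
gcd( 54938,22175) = 1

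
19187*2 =38374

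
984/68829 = 328/22943 = 0.01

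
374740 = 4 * 93685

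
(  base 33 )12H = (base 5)14142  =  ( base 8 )2224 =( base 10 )1172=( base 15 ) 532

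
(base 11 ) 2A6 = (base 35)A8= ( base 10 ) 358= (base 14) 1b8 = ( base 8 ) 546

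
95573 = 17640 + 77933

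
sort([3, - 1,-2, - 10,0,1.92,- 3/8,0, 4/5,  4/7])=[  -  10, - 2,-1, - 3/8, 0,  0,4/7,4/5,1.92,3 ]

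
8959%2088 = 607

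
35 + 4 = 39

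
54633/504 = 18211/168 = 108.40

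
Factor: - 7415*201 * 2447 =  - 3^1*5^1 * 67^1*1483^1*2447^1 = - 3647045505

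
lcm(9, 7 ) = 63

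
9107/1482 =9107/1482  =  6.15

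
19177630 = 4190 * 4577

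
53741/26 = 53741/26 = 2066.96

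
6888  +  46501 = 53389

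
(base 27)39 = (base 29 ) 33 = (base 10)90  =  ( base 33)2o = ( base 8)132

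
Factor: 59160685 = 5^1*11832137^1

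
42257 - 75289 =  - 33032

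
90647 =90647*1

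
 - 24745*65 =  - 1608425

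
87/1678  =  87/1678=0.05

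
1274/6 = 637/3  =  212.33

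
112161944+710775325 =822937269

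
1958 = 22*89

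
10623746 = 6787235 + 3836511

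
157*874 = 137218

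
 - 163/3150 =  - 163/3150 = - 0.05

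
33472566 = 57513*582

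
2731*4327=11817037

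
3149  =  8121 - 4972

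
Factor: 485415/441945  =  61^( - 1) *67^1  =  67/61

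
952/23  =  41 + 9/23=41.39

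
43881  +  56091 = 99972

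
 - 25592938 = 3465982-29058920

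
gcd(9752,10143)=23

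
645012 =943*684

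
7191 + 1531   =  8722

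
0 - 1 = -1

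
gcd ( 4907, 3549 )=7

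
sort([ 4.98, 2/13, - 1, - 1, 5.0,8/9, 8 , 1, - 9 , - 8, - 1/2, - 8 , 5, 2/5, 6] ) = [ - 9, - 8 , - 8, - 1 , - 1, - 1/2,2/13, 2/5  ,  8/9, 1, 4.98,5.0,5,6, 8 ]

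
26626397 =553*48149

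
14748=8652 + 6096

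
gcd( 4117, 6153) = 1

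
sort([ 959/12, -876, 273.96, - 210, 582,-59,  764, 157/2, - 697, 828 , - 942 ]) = [  -  942,-876,-697,-210,-59 , 157/2,959/12, 273.96, 582, 764,828] 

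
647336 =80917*8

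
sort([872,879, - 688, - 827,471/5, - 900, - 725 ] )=[ - 900, - 827, - 725, - 688, 471/5,872,879] 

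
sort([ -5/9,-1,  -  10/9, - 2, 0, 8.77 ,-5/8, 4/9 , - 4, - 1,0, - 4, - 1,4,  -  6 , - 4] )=[- 6, - 4,-4, - 4, - 2, - 10/9, - 1,-1, - 1, - 5/8, - 5/9,  0,0,  4/9,4,8.77 ] 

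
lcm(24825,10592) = 794400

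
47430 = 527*90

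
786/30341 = 786/30341 =0.03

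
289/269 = 289/269 = 1.07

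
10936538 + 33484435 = 44420973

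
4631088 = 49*94512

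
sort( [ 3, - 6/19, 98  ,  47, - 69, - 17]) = [-69, - 17,-6/19,3,47,98 ]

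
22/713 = 22/713 = 0.03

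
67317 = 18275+49042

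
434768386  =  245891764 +188876622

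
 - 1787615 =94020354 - 95807969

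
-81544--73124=-8420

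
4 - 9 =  - 5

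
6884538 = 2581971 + 4302567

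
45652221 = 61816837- 16164616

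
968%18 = 14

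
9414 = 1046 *9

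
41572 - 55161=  - 13589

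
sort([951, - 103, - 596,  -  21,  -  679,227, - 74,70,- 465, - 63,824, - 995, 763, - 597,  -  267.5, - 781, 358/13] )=[ - 995, - 781, - 679, - 597, - 596 , - 465, - 267.5, - 103,- 74, - 63, -21, 358/13,70 , 227, 763, 824, 951]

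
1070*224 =239680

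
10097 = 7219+2878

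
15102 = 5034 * 3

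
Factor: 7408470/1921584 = 2^ ( - 3 )*5^1 * 7^( - 2)*19^( - 1)*5743^1 = 28715/7448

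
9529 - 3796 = 5733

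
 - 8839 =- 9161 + 322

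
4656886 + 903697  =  5560583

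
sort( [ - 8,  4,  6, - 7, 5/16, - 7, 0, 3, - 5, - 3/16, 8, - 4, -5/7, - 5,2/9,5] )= [ - 8,-7, - 7, - 5, - 5, - 4, - 5/7, - 3/16,0,2/9, 5/16 , 3,4,5, 6 , 8]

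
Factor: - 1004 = -2^2 * 251^1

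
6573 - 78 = 6495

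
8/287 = 8/287=0.03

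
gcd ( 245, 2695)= 245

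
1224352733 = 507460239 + 716892494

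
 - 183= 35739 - 35922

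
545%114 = 89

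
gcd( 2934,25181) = 1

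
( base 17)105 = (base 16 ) 126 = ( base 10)294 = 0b100100110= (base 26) b8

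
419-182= 237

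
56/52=1 + 1/13 = 1.08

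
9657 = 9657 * 1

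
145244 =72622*2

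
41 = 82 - 41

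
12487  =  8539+3948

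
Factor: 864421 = 463^1 * 1867^1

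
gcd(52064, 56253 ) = 1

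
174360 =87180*2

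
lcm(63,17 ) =1071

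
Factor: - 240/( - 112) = 3^1*5^1 *7^(-1)  =  15/7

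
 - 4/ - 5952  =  1/1488=0.00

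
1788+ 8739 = 10527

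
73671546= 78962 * 933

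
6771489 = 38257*177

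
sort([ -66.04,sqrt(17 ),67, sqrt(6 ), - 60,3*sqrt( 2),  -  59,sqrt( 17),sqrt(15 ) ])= [-66.04,-60, - 59,sqrt(6 ),sqrt( 15 ), sqrt( 17), sqrt(17), 3*sqrt( 2),67 ]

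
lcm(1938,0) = 0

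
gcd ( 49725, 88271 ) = 1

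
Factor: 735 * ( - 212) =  - 155820 = -  2^2 * 3^1*5^1*7^2*53^1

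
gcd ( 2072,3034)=74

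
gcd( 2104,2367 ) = 263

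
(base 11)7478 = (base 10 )9886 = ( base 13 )4666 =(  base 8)23236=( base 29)blq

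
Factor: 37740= 2^2*3^1*5^1*17^1*37^1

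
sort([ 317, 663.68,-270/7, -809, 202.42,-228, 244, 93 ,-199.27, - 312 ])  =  [ - 809, -312,-228,-199.27,-270/7, 93,202.42,  244, 317, 663.68 ] 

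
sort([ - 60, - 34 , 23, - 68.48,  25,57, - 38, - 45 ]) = [ - 68.48, - 60, - 45,-38,-34,  23,25, 57 ] 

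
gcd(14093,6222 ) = 17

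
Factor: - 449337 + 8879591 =2^1 * 7^3*12289^1 = 8430254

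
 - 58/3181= - 1+3123/3181 = - 0.02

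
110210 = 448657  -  338447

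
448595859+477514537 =926110396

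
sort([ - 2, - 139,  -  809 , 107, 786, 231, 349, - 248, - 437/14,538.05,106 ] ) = [ - 809,- 248, - 139 , - 437/14, - 2,106, 107,231, 349, 538.05, 786]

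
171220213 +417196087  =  588416300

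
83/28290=83/28290 = 0.00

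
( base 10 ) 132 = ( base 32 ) 44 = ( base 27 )4O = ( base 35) 3R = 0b10000100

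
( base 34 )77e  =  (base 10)8344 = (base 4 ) 2002120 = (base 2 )10000010011000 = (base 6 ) 102344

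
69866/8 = 8733 + 1/4 = 8733.25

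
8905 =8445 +460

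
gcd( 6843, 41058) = 6843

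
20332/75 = 271+7/75 = 271.09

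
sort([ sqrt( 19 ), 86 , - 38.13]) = [-38.13,sqrt(19),  86]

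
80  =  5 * 16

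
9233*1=9233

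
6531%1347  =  1143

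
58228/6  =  9704 + 2/3=9704.67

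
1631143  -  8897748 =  -7266605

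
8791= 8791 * 1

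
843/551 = 843/551 = 1.53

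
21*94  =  1974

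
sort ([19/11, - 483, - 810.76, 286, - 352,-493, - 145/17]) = [-810.76, - 493,-483, - 352,-145/17, 19/11 , 286 ] 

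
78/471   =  26/157 = 0.17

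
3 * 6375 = 19125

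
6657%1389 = 1101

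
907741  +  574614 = 1482355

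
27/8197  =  27/8197=0.00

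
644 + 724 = 1368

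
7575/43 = 7575/43 = 176.16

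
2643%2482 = 161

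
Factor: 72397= 13^1*5569^1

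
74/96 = 37/48 = 0.77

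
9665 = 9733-68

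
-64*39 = -2496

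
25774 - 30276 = - 4502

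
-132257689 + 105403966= - 26853723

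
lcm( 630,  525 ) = 3150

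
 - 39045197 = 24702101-63747298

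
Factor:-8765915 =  - 5^1 * 461^1 * 3803^1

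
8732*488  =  4261216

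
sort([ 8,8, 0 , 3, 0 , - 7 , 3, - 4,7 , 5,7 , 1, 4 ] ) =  [ - 7 ,  -  4,0,0,1, 3,  3, 4,5,7, 7, 8,8]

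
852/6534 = 142/1089= 0.13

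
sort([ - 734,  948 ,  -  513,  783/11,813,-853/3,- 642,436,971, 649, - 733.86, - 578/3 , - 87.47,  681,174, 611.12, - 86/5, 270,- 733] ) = [ - 734, - 733.86, - 733 , - 642, - 513,-853/3,  -  578/3,-87.47,  -  86/5, 783/11, 174,270,436,611.12 , 649 , 681, 813, 948,971 ] 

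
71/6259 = 71/6259=0.01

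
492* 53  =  26076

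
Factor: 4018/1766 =2009/883 = 7^2*41^1 *883^( - 1 )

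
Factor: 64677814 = 2^1*32338907^1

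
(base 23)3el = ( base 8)3612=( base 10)1930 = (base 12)114A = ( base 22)3LG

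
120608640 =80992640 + 39616000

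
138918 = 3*46306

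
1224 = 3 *408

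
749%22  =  1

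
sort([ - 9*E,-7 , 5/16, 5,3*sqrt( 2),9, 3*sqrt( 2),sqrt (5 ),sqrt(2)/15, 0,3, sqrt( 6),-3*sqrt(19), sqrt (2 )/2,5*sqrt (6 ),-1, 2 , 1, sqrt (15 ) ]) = [-9*E,  -  3*sqrt(19),- 7, - 1,0,sqrt(2) /15, 5/16, sqrt( 2)/2,1, 2, sqrt( 5 ), sqrt(6),3, sqrt( 15),3*sqrt ( 2), 3*sqrt(2), 5,9, 5*sqrt(6)]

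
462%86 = 32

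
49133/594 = 49133/594 = 82.72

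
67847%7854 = 5015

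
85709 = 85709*1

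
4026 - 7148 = - 3122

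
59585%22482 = 14621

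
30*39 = 1170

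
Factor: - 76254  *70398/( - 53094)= 2^1 * 3^2*71^1 * 179^1*3911^1*8849^( - 1) = 894688182/8849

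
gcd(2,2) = 2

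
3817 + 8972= 12789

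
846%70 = 6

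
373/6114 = 373/6114  =  0.06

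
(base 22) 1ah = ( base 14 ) 397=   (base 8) 1321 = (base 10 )721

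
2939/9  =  2939/9 = 326.56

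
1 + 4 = 5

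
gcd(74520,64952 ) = 184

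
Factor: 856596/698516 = 3^1*7^( - 1 )*17^2* 101^( - 1)=867/707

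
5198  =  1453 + 3745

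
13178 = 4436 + 8742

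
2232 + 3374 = 5606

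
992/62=16 = 16.00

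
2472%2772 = 2472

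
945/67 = 945/67 = 14.10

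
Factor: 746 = 2^1  *  373^1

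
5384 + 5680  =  11064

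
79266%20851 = 16713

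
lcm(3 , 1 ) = 3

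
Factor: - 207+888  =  3^1*227^1  =  681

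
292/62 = 146/31= 4.71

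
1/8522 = 1/8522 = 0.00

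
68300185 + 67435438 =135735623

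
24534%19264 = 5270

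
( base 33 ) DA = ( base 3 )121021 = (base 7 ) 1165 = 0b110110111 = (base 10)439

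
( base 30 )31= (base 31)2T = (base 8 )133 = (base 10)91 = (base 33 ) 2p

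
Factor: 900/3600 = 2^( - 2 ) = 1/4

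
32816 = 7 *4688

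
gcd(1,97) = 1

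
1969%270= 79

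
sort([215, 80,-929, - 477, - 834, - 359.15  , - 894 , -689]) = [-929, - 894, - 834, - 689,  -  477, - 359.15,80, 215] 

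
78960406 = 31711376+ 47249030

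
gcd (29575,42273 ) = 7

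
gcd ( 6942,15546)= 6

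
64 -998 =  - 934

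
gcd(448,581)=7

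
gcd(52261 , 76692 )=11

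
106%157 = 106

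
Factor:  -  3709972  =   -2^2*7^1*132499^1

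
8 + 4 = 12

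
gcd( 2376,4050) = 54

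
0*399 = 0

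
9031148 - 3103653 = 5927495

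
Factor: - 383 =-383^1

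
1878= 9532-7654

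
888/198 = 148/33=4.48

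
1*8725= 8725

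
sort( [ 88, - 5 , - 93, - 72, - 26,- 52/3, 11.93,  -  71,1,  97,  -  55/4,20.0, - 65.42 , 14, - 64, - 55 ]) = [ - 93, - 72, - 71,  -  65.42,-64, - 55,  -  26, - 52/3, - 55/4, - 5 , 1,11.93,14 , 20.0 , 88,97 ]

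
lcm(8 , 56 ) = 56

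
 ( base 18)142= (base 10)398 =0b110001110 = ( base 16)18e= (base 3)112202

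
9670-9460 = 210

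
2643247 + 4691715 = 7334962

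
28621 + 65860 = 94481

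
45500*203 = 9236500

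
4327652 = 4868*889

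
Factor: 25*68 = 1700 = 2^2*5^2*17^1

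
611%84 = 23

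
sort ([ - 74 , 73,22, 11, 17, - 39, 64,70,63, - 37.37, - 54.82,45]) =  [ - 74, - 54.82, - 39, - 37.37, 11, 17,22, 45,63, 64, 70 , 73] 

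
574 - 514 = 60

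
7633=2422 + 5211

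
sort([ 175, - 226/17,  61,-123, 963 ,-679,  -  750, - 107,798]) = [ -750,  -  679, - 123, - 107, - 226/17,61,175,798,963 ]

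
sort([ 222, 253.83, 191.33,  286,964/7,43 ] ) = [ 43, 964/7,191.33,222,253.83 , 286] 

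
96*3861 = 370656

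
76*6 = 456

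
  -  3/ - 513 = 1/171  =  0.01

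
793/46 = 17 + 11/46 = 17.24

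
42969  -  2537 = 40432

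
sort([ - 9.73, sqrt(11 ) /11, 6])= [-9.73,sqrt(11 ) /11, 6]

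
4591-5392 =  - 801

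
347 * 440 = 152680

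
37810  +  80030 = 117840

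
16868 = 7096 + 9772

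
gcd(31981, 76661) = 1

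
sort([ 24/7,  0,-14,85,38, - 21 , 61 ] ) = [ - 21, - 14,  0,24/7,38,61 , 85] 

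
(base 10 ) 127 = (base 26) 4n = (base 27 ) 4J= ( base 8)177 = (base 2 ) 1111111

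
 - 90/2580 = - 1 + 83/86=-0.03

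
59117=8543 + 50574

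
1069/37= 1069/37 = 28.89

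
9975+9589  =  19564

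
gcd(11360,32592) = 16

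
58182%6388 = 690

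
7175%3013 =1149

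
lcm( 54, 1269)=2538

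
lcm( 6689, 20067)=20067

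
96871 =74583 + 22288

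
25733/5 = 5146 + 3/5= 5146.60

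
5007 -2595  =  2412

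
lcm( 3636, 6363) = 25452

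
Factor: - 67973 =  - 101^1*673^1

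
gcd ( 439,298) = 1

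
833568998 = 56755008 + 776813990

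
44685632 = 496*90092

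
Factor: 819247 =11^1*13^1 * 17^1 * 337^1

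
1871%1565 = 306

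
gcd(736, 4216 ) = 8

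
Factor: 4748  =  2^2*1187^1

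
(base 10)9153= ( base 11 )6971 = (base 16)23C1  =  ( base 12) 5369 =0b10001111000001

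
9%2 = 1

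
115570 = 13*8890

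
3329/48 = 3329/48  =  69.35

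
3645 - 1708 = 1937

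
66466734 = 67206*989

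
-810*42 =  - 34020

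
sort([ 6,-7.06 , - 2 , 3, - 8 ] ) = [ - 8, - 7.06,-2,3, 6]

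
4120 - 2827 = 1293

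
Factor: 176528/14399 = 944/77=2^4*7^(  -  1 )*11^( - 1)*59^1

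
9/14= 9/14 =0.64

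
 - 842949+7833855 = 6990906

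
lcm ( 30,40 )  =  120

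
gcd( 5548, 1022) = 146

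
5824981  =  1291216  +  4533765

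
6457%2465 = 1527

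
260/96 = 2 + 17/24 = 2.71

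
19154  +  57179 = 76333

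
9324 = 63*148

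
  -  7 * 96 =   -  672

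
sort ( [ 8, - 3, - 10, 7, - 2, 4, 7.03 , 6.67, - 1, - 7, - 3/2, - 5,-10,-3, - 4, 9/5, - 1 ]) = [ - 10, - 10, - 7, - 5 , - 4, - 3, - 3, - 2, -3/2, - 1, - 1,9/5,4, 6.67,7,7.03, 8 ]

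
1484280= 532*2790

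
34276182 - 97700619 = - 63424437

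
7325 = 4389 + 2936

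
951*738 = 701838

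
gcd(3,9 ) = 3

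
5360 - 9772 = - 4412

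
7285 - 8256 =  - 971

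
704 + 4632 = 5336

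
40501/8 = 5062+ 5/8 =5062.62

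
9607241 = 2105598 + 7501643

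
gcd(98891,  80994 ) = 1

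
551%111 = 107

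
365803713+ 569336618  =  935140331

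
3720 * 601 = 2235720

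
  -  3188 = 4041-7229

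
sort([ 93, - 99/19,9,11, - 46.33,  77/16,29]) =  [ - 46.33, - 99/19,77/16,9, 11,29, 93 ]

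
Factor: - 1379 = - 7^1*197^1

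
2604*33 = 85932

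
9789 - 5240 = 4549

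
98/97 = 1 + 1/97 = 1.01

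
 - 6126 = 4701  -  10827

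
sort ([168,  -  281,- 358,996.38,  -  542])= [-542, - 358, - 281,168 , 996.38]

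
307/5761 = 307/5761=0.05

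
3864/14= 276 = 276.00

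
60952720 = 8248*7390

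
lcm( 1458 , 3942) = 106434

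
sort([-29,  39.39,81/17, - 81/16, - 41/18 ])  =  [-29, - 81/16, - 41/18,81/17,39.39 ]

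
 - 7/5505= - 1 + 5498/5505 = -  0.00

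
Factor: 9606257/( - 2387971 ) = - 2387971^( -1)*9606257^1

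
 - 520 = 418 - 938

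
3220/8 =402+1/2 = 402.50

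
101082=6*16847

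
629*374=235246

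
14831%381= 353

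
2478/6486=413/1081  =  0.38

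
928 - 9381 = - 8453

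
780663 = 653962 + 126701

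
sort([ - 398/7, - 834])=[ - 834, - 398/7] 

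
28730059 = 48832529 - 20102470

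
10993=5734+5259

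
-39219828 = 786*( -49898 ) 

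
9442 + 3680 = 13122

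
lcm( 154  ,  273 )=6006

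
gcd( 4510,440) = 110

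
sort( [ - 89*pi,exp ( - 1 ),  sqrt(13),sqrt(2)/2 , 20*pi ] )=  [ - 89*pi,  exp( - 1 ), sqrt ( 2) /2,sqrt( 13),  20*pi]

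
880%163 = 65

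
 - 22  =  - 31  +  9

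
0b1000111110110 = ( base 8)10766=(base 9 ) 6268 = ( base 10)4598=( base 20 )B9I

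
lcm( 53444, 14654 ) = 908548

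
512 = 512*1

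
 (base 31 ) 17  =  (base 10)38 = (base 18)22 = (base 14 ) 2a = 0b100110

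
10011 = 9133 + 878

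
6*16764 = 100584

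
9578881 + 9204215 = 18783096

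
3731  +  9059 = 12790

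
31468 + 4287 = 35755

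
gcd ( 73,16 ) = 1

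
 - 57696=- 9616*6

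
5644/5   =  1128 + 4/5 = 1128.80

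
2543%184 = 151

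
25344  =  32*792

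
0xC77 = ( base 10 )3191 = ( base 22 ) 6D1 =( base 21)74k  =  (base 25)52g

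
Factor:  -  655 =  - 5^1*131^1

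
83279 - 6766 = 76513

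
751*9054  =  6799554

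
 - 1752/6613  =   - 1752/6613 = - 0.26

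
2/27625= 2/27625 = 0.00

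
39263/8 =39263/8 = 4907.88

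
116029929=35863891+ 80166038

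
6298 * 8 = 50384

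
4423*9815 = 43411745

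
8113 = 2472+5641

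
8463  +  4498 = 12961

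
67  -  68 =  - 1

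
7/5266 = 7/5266 = 0.00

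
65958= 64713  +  1245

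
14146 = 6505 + 7641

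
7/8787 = 7/8787= 0.00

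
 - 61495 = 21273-82768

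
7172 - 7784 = -612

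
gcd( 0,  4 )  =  4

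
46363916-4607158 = 41756758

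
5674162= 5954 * 953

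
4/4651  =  4/4651=0.00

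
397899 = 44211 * 9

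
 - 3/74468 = -1 + 74465/74468= - 0.00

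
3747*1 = 3747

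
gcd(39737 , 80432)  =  1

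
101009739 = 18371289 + 82638450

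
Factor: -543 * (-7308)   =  2^2 * 3^3*7^1*29^1*181^1 = 3968244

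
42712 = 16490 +26222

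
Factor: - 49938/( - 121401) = 58/141  =  2^1*3^(- 1 )*29^1 * 47^( - 1 ) 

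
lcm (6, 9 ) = 18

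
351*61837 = 21704787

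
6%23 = 6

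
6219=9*691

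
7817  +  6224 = 14041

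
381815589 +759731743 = 1141547332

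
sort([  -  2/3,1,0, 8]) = [ - 2/3,  0, 1,  8]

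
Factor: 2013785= 5^1*402757^1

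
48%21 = 6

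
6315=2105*3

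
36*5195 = 187020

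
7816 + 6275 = 14091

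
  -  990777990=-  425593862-565184128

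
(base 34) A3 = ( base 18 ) 111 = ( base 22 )FD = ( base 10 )343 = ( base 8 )527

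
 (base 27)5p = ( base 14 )B6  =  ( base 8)240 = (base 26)64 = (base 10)160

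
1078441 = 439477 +638964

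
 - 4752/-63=75+3/7 = 75.43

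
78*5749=448422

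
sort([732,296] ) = [296,732 ] 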